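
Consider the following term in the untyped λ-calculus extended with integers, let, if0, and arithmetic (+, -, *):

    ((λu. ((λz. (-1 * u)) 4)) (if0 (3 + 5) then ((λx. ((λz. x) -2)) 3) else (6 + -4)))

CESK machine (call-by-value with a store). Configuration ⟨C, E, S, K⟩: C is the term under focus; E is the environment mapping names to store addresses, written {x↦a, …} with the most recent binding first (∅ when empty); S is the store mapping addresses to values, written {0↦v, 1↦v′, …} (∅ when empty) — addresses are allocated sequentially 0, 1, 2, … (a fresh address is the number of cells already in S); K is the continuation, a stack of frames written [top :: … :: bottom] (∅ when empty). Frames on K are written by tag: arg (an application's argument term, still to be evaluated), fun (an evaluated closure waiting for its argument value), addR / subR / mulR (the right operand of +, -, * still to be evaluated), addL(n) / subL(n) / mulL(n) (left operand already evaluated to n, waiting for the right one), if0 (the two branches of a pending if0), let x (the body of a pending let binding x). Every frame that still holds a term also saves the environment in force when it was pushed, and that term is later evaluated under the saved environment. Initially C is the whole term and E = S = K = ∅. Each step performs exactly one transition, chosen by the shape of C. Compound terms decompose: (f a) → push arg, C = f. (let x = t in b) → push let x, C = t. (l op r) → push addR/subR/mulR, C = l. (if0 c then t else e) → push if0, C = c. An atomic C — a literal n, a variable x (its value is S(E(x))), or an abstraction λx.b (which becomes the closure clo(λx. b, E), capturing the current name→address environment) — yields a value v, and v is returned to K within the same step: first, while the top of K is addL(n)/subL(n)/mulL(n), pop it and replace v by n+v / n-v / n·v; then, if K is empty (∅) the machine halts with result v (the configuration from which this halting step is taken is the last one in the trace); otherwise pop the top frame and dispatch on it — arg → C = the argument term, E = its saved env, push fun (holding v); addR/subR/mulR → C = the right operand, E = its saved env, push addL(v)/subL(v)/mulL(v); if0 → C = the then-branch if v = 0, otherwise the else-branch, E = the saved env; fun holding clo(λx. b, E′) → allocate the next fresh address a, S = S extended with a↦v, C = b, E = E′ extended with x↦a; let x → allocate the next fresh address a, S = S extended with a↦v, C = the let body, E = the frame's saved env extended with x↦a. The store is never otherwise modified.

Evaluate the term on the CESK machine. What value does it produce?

Answer: -2

Execution trace:
t=0: [C=((λu. ((λz. (-1 * u)) 4)) (if0 (3 + 5) then ((λx. ((λz. x) -2)) 3) else (6 + -4))) | E=∅ | S=∅ | K=∅]
t=1: [C=(λu. ((λz. (-1 * u)) 4)) | E=∅ | S=∅ | K=[arg]]
t=2: [C=(if0 (3 + 5) then ((λx. ((λz. x) -2)) 3) else (6 + -4)) | E=∅ | S=∅ | K=[fun]]
t=3: [C=(3 + 5) | E=∅ | S=∅ | K=[if0 :: fun]]
t=4: [C=3 | E=∅ | S=∅ | K=[addR :: if0 :: fun]]
t=5: [C=5 | E=∅ | S=∅ | K=[addL(3) :: if0 :: fun]]
t=6: [C=(6 + -4) | E=∅ | S=∅ | K=[fun]]
t=7: [C=6 | E=∅ | S=∅ | K=[addR :: fun]]
t=8: [C=-4 | E=∅ | S=∅ | K=[addL(6) :: fun]]
t=9: [C=((λz. (-1 * u)) 4) | E={u↦0} | S={0↦2} | K=∅]
t=10: [C=(λz. (-1 * u)) | E={u↦0} | S={0↦2} | K=[arg]]
t=11: [C=4 | E={u↦0} | S={0↦2} | K=[fun]]
t=12: [C=(-1 * u) | E={z↦1, u↦0} | S={0↦2, 1↦4} | K=∅]
t=13: [C=-1 | E={z↦1, u↦0} | S={0↦2, 1↦4} | K=[mulR]]
t=14: [C=u | E={z↦1, u↦0} | S={0↦2, 1↦4} | K=[mulL(-1)]]
→ final value -2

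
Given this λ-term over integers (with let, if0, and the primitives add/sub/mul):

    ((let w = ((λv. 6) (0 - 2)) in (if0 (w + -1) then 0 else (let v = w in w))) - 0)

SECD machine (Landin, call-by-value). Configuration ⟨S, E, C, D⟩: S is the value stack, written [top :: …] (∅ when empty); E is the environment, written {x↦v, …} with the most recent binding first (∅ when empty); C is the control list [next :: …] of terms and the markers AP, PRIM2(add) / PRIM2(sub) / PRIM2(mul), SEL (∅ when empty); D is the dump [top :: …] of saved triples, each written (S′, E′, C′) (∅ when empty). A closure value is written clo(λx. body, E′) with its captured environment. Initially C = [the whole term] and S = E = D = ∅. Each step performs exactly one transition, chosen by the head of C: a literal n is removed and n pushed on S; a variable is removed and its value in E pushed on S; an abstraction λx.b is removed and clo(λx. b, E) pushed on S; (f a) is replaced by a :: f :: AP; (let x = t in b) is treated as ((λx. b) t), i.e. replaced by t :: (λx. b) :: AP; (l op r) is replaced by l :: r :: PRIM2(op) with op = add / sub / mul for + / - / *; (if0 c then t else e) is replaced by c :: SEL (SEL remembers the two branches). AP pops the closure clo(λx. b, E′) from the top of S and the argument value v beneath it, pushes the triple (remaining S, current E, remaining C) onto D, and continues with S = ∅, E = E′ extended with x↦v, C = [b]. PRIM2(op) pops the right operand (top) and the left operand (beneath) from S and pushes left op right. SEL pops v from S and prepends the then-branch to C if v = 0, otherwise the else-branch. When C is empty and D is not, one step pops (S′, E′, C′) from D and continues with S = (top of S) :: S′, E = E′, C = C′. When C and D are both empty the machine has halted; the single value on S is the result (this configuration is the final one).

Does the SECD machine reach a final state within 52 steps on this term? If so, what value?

0. <S=∅, E=∅, C=[((let w = ((λv. 6) (0 - 2)) in (if0 (w + -1) then 0 else (let v = w in w))) - 0)], D=∅>
1. <S=∅, E=∅, C=[(let w = ((λv. 6) (0 - 2)) in (if0 (w + -1) then 0 else (let v = w in w))) :: 0 :: PRIM2(sub)], D=∅>
2. <S=∅, E=∅, C=[((λv. 6) (0 - 2)) :: (λw. (if0 (w + -1) then 0 else (let v = w in w))) :: AP :: 0 :: PRIM2(sub)], D=∅>
3. <S=∅, E=∅, C=[(0 - 2) :: (λv. 6) :: AP :: (λw. (if0 (w + -1) then 0 else (let v = w in w))) :: AP :: 0 :: PRIM2(sub)], D=∅>
4. <S=∅, E=∅, C=[0 :: 2 :: PRIM2(sub) :: (λv. 6) :: AP :: (λw. (if0 (w + -1) then 0 else (let v = w in w))) :: AP :: 0 :: PRIM2(sub)], D=∅>
5. <S=[0], E=∅, C=[2 :: PRIM2(sub) :: (λv. 6) :: AP :: (λw. (if0 (w + -1) then 0 else (let v = w in w))) :: AP :: 0 :: PRIM2(sub)], D=∅>
6. <S=[2 :: 0], E=∅, C=[PRIM2(sub) :: (λv. 6) :: AP :: (λw. (if0 (w + -1) then 0 else (let v = w in w))) :: AP :: 0 :: PRIM2(sub)], D=∅>
7. <S=[-2], E=∅, C=[(λv. 6) :: AP :: (λw. (if0 (w + -1) then 0 else (let v = w in w))) :: AP :: 0 :: PRIM2(sub)], D=∅>
8. <S=[clo(λv. 6, ∅) :: -2], E=∅, C=[AP :: (λw. (if0 (w + -1) then 0 else (let v = w in w))) :: AP :: 0 :: PRIM2(sub)], D=∅>
9. <S=∅, E={v↦-2}, C=[6], D=[(∅, ∅, [(λw. (if0 (w + -1) then 0 else (let v = w in w))) :: AP :: 0 :: PRIM2(sub)])]>
10. <S=[6], E={v↦-2}, C=∅, D=[(∅, ∅, [(λw. (if0 (w + -1) then 0 else (let v = w in w))) :: AP :: 0 :: PRIM2(sub)])]>
11. <S=[6], E=∅, C=[(λw. (if0 (w + -1) then 0 else (let v = w in w))) :: AP :: 0 :: PRIM2(sub)], D=∅>
12. <S=[clo(λw. (if0 (w + -1) then 0 else (let v = w in w)), ∅) :: 6], E=∅, C=[AP :: 0 :: PRIM2(sub)], D=∅>
13. <S=∅, E={w↦6}, C=[(if0 (w + -1) then 0 else (let v = w in w))], D=[(∅, ∅, [0 :: PRIM2(sub)])]>
14. <S=∅, E={w↦6}, C=[(w + -1) :: SEL], D=[(∅, ∅, [0 :: PRIM2(sub)])]>
15. <S=∅, E={w↦6}, C=[w :: -1 :: PRIM2(add) :: SEL], D=[(∅, ∅, [0 :: PRIM2(sub)])]>
16. <S=[6], E={w↦6}, C=[-1 :: PRIM2(add) :: SEL], D=[(∅, ∅, [0 :: PRIM2(sub)])]>
17. <S=[-1 :: 6], E={w↦6}, C=[PRIM2(add) :: SEL], D=[(∅, ∅, [0 :: PRIM2(sub)])]>
18. <S=[5], E={w↦6}, C=[SEL], D=[(∅, ∅, [0 :: PRIM2(sub)])]>
19. <S=∅, E={w↦6}, C=[(let v = w in w)], D=[(∅, ∅, [0 :: PRIM2(sub)])]>
20. <S=∅, E={w↦6}, C=[w :: (λv. w) :: AP], D=[(∅, ∅, [0 :: PRIM2(sub)])]>
21. <S=[6], E={w↦6}, C=[(λv. w) :: AP], D=[(∅, ∅, [0 :: PRIM2(sub)])]>
22. <S=[clo(λv. w, {w↦6}) :: 6], E={w↦6}, C=[AP], D=[(∅, ∅, [0 :: PRIM2(sub)])]>
23. <S=∅, E={v↦6, w↦6}, C=[w], D=[(∅, {w↦6}, ∅) :: (∅, ∅, [0 :: PRIM2(sub)])]>
24. <S=[6], E={v↦6, w↦6}, C=∅, D=[(∅, {w↦6}, ∅) :: (∅, ∅, [0 :: PRIM2(sub)])]>
25. <S=[6], E={w↦6}, C=∅, D=[(∅, ∅, [0 :: PRIM2(sub)])]>
26. <S=[6], E=∅, C=[0 :: PRIM2(sub)], D=∅>
27. <S=[0 :: 6], E=∅, C=[PRIM2(sub)], D=∅>
28. <S=[6], E=∅, C=∅, D=∅>
→ final value 6

Answer: 6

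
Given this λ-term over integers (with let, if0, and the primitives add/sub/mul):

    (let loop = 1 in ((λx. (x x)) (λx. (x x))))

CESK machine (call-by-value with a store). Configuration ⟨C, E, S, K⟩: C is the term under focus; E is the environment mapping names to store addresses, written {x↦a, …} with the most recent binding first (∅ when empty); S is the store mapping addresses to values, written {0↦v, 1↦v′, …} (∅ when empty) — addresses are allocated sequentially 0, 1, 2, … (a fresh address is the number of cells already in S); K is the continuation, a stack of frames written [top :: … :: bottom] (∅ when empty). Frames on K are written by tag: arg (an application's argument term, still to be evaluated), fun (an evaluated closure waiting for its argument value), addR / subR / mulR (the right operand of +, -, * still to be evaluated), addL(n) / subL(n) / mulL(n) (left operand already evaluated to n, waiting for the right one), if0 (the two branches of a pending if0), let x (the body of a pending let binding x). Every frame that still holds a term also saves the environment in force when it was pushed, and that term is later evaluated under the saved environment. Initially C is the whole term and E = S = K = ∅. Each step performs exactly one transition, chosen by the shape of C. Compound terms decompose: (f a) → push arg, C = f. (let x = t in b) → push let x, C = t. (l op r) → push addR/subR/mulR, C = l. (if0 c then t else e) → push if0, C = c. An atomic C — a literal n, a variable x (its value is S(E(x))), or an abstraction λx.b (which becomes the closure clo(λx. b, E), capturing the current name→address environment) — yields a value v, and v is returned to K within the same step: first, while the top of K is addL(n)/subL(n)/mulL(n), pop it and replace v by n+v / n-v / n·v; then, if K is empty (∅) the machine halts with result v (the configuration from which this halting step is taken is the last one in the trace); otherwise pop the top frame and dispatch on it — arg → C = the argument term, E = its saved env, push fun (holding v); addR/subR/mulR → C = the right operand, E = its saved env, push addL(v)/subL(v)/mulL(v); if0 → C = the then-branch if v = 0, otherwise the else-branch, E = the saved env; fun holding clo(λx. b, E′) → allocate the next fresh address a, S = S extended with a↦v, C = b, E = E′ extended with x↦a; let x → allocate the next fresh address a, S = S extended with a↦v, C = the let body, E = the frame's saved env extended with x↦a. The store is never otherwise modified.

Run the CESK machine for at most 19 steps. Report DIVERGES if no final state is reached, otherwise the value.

Answer: DIVERGES (no final state within 19 steps)

Execution trace:
step 0: <C=(let loop = 1 in ((λx. (x x)) (λx. (x x)))), E=∅, S=∅, K=∅>
step 1: <C=1, E=∅, S=∅, K=[let loop]>
step 2: <C=((λx. (x x)) (λx. (x x))), E={loop↦0}, S={0↦1}, K=∅>
step 3: <C=(λx. (x x)), E={loop↦0}, S={0↦1}, K=[arg]>
step 4: <C=(λx. (x x)), E={loop↦0}, S={0↦1}, K=[fun]>
step 5: <C=(x x), E={x↦1, loop↦0}, S={0↦1, 1↦clo(λx. (x x), {loop↦0})}, K=∅>
step 6: <C=x, E={x↦1, loop↦0}, S={0↦1, 1↦clo(λx. (x x), {loop↦0})}, K=[arg]>
step 7: <C=x, E={x↦1, loop↦0}, S={0↦1, 1↦clo(λx. (x x), {loop↦0})}, K=[fun]>
step 8: <C=(x x), E={x↦2, loop↦0}, S={0↦1, 1↦clo(λx. (x x), {loop↦0}), 2↦clo(λx. (x x), {loop↦0})}, K=∅>
step 9: <C=x, E={x↦2, loop↦0}, S={0↦1, 1↦clo(λx. (x x), {loop↦0}), 2↦clo(λx. (x x), {loop↦0})}, K=[arg]>
step 10: <C=x, E={x↦2, loop↦0}, S={0↦1, 1↦clo(λx. (x x), {loop↦0}), 2↦clo(λx. (x x), {loop↦0})}, K=[fun]>
step 11: <C=(x x), E={x↦3, loop↦0}, S={0↦1, 1↦clo(λx. (x x), {loop↦0}), 2↦clo(λx. (x x), {loop↦0}), 3↦clo(λx. (x x), {loop↦0})}, K=∅>
step 12: <C=x, E={x↦3, loop↦0}, S={0↦1, 1↦clo(λx. (x x), {loop↦0}), 2↦clo(λx. (x x), {loop↦0}), 3↦clo(λx. (x x), {loop↦0})}, K=[arg]>
step 13: <C=x, E={x↦3, loop↦0}, S={0↦1, 1↦clo(λx. (x x), {loop↦0}), 2↦clo(λx. (x x), {loop↦0}), 3↦clo(λx. (x x), {loop↦0})}, K=[fun]>
step 14: <C=(x x), E={x↦4, loop↦0}, S={0↦1, 1↦clo(λx. (x x), {loop↦0}), 2↦clo(λx. (x x), {loop↦0}), 3↦clo(λx. (x x), {loop↦0}), 4↦clo(λx. (x x), {loop↦0})}, K=∅>
step 15: <C=x, E={x↦4, loop↦0}, S={0↦1, 1↦clo(λx. (x x), {loop↦0}), 2↦clo(λx. (x x), {loop↦0}), 3↦clo(λx. (x x), {loop↦0}), 4↦clo(λx. (x x), {loop↦0})}, K=[arg]>
step 16: <C=x, E={x↦4, loop↦0}, S={0↦1, 1↦clo(λx. (x x), {loop↦0}), 2↦clo(λx. (x x), {loop↦0}), 3↦clo(λx. (x x), {loop↦0}), 4↦clo(λx. (x x), {loop↦0})}, K=[fun]>
step 17: <C=(x x), E={x↦5, loop↦0}, S={0↦1, 1↦clo(λx. (x x), {loop↦0}), 2↦clo(λx. (x x), {loop↦0}), 3↦clo(λx. (x x), {loop↦0}), 4↦clo(λx. (x x), {loop↦0}), 5↦clo(λx. (x x), {loop↦0})}, K=∅>
step 18: <C=x, E={x↦5, loop↦0}, S={0↦1, 1↦clo(λx. (x x), {loop↦0}), 2↦clo(λx. (x x), {loop↦0}), 3↦clo(λx. (x x), {loop↦0}), 4↦clo(λx. (x x), {loop↦0}), 5↦clo(λx. (x x), {loop↦0})}, K=[arg]>
step 19: <C=x, E={x↦5, loop↦0}, S={0↦1, 1↦clo(λx. (x x), {loop↦0}), 2↦clo(λx. (x x), {loop↦0}), 3↦clo(λx. (x x), {loop↦0}), 4↦clo(λx. (x x), {loop↦0}), 5↦clo(λx. (x x), {loop↦0})}, K=[fun]>
→ 19 transitions taken and the configuration is still not final: no result within 19 steps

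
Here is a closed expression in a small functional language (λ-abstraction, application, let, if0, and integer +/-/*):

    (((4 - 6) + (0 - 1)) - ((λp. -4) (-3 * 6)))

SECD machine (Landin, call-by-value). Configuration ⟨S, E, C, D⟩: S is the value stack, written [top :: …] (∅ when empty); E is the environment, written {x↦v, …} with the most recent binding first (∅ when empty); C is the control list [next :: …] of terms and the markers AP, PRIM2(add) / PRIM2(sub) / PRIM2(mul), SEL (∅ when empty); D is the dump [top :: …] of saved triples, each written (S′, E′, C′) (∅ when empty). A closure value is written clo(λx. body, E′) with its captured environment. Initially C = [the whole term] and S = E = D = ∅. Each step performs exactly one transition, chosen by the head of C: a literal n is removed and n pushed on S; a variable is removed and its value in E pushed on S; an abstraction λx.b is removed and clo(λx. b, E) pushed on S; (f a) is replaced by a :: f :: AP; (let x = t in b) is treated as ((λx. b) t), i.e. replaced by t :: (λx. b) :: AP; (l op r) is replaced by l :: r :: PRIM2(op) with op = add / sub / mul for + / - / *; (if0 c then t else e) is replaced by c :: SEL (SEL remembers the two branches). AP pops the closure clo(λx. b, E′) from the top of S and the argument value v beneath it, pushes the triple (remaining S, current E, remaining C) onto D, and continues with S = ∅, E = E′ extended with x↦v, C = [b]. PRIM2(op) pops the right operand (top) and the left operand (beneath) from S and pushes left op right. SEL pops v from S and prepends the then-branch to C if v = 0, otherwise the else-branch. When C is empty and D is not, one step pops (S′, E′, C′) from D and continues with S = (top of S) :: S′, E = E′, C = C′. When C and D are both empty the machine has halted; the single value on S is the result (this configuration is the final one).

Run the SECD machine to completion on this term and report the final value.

Answer: 1

Derivation:
t=0: [S=∅ | E=∅ | C=[(((4 - 6) + (0 - 1)) - ((λp. -4) (-3 * 6)))] | D=∅]
t=1: [S=∅ | E=∅ | C=[((4 - 6) + (0 - 1)) :: ((λp. -4) (-3 * 6)) :: PRIM2(sub)] | D=∅]
t=2: [S=∅ | E=∅ | C=[(4 - 6) :: (0 - 1) :: PRIM2(add) :: ((λp. -4) (-3 * 6)) :: PRIM2(sub)] | D=∅]
t=3: [S=∅ | E=∅ | C=[4 :: 6 :: PRIM2(sub) :: (0 - 1) :: PRIM2(add) :: ((λp. -4) (-3 * 6)) :: PRIM2(sub)] | D=∅]
t=4: [S=[4] | E=∅ | C=[6 :: PRIM2(sub) :: (0 - 1) :: PRIM2(add) :: ((λp. -4) (-3 * 6)) :: PRIM2(sub)] | D=∅]
t=5: [S=[6 :: 4] | E=∅ | C=[PRIM2(sub) :: (0 - 1) :: PRIM2(add) :: ((λp. -4) (-3 * 6)) :: PRIM2(sub)] | D=∅]
t=6: [S=[-2] | E=∅ | C=[(0 - 1) :: PRIM2(add) :: ((λp. -4) (-3 * 6)) :: PRIM2(sub)] | D=∅]
t=7: [S=[-2] | E=∅ | C=[0 :: 1 :: PRIM2(sub) :: PRIM2(add) :: ((λp. -4) (-3 * 6)) :: PRIM2(sub)] | D=∅]
t=8: [S=[0 :: -2] | E=∅ | C=[1 :: PRIM2(sub) :: PRIM2(add) :: ((λp. -4) (-3 * 6)) :: PRIM2(sub)] | D=∅]
t=9: [S=[1 :: 0 :: -2] | E=∅ | C=[PRIM2(sub) :: PRIM2(add) :: ((λp. -4) (-3 * 6)) :: PRIM2(sub)] | D=∅]
t=10: [S=[-1 :: -2] | E=∅ | C=[PRIM2(add) :: ((λp. -4) (-3 * 6)) :: PRIM2(sub)] | D=∅]
t=11: [S=[-3] | E=∅ | C=[((λp. -4) (-3 * 6)) :: PRIM2(sub)] | D=∅]
t=12: [S=[-3] | E=∅ | C=[(-3 * 6) :: (λp. -4) :: AP :: PRIM2(sub)] | D=∅]
t=13: [S=[-3] | E=∅ | C=[-3 :: 6 :: PRIM2(mul) :: (λp. -4) :: AP :: PRIM2(sub)] | D=∅]
t=14: [S=[-3 :: -3] | E=∅ | C=[6 :: PRIM2(mul) :: (λp. -4) :: AP :: PRIM2(sub)] | D=∅]
t=15: [S=[6 :: -3 :: -3] | E=∅ | C=[PRIM2(mul) :: (λp. -4) :: AP :: PRIM2(sub)] | D=∅]
t=16: [S=[-18 :: -3] | E=∅ | C=[(λp. -4) :: AP :: PRIM2(sub)] | D=∅]
t=17: [S=[clo(λp. -4, ∅) :: -18 :: -3] | E=∅ | C=[AP :: PRIM2(sub)] | D=∅]
t=18: [S=∅ | E={p↦-18} | C=[-4] | D=[([-3], ∅, [PRIM2(sub)])]]
t=19: [S=[-4] | E={p↦-18} | C=∅ | D=[([-3], ∅, [PRIM2(sub)])]]
t=20: [S=[-4 :: -3] | E=∅ | C=[PRIM2(sub)] | D=∅]
t=21: [S=[1] | E=∅ | C=∅ | D=∅]
→ final value 1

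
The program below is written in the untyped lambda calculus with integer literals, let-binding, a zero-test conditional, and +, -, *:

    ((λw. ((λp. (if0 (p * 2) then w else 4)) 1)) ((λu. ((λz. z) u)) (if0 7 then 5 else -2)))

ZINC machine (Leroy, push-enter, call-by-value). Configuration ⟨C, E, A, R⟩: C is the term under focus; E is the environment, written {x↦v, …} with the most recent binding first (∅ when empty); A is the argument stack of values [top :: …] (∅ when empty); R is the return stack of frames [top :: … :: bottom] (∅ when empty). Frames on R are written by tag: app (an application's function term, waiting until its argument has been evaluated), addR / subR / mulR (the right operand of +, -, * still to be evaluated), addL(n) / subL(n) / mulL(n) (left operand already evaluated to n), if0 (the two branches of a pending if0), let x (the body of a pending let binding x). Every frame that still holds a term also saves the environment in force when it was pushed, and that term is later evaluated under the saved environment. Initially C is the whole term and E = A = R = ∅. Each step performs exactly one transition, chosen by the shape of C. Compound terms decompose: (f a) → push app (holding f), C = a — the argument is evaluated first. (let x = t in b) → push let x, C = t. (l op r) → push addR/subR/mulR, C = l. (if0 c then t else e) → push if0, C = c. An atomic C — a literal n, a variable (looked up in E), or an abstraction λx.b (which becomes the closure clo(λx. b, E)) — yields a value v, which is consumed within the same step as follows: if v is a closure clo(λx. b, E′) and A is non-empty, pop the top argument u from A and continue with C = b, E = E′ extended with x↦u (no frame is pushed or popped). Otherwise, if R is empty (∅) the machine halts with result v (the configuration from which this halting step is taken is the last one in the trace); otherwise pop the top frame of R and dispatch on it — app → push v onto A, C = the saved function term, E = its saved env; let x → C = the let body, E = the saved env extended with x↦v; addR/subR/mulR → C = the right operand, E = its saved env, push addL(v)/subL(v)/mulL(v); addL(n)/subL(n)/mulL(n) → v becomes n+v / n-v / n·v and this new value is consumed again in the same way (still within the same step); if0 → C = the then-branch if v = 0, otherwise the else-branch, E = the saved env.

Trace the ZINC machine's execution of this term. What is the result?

0. <C=((λw. ((λp. (if0 (p * 2) then w else 4)) 1)) ((λu. ((λz. z) u)) (if0 7 then 5 else -2))), E=∅, A=∅, R=∅>
1. <C=((λu. ((λz. z) u)) (if0 7 then 5 else -2)), E=∅, A=∅, R=[app]>
2. <C=(if0 7 then 5 else -2), E=∅, A=∅, R=[app :: app]>
3. <C=7, E=∅, A=∅, R=[if0 :: app :: app]>
4. <C=-2, E=∅, A=∅, R=[app :: app]>
5. <C=(λu. ((λz. z) u)), E=∅, A=[-2], R=[app]>
6. <C=((λz. z) u), E={u↦-2}, A=∅, R=[app]>
7. <C=u, E={u↦-2}, A=∅, R=[app :: app]>
8. <C=(λz. z), E={u↦-2}, A=[-2], R=[app]>
9. <C=z, E={z↦-2, u↦-2}, A=∅, R=[app]>
10. <C=(λw. ((λp. (if0 (p * 2) then w else 4)) 1)), E=∅, A=[-2], R=∅>
11. <C=((λp. (if0 (p * 2) then w else 4)) 1), E={w↦-2}, A=∅, R=∅>
12. <C=1, E={w↦-2}, A=∅, R=[app]>
13. <C=(λp. (if0 (p * 2) then w else 4)), E={w↦-2}, A=[1], R=∅>
14. <C=(if0 (p * 2) then w else 4), E={p↦1, w↦-2}, A=∅, R=∅>
15. <C=(p * 2), E={p↦1, w↦-2}, A=∅, R=[if0]>
16. <C=p, E={p↦1, w↦-2}, A=∅, R=[mulR :: if0]>
17. <C=2, E={p↦1, w↦-2}, A=∅, R=[mulL(1) :: if0]>
18. <C=4, E={p↦1, w↦-2}, A=∅, R=∅>
→ final value 4

Answer: 4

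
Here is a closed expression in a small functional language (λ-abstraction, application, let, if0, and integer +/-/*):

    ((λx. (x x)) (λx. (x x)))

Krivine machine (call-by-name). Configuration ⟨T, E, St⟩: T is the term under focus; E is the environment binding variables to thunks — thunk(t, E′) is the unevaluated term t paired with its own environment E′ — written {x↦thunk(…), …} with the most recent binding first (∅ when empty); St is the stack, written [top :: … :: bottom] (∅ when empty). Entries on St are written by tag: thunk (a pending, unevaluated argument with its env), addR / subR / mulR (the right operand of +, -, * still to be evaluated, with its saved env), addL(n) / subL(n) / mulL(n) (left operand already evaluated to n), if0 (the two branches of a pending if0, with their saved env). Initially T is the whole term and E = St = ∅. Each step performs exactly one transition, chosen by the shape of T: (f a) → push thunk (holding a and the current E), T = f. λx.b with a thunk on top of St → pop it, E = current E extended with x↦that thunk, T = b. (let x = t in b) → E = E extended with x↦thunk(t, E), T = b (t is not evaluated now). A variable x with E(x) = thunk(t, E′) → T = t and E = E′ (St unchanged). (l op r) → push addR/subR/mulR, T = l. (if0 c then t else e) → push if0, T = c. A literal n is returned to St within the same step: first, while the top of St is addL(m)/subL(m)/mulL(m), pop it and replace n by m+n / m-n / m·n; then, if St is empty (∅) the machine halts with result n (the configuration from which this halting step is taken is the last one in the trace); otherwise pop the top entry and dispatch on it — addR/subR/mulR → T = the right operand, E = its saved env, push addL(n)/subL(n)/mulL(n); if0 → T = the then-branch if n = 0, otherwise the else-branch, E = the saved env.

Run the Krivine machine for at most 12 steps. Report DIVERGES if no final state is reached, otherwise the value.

Answer: DIVERGES (no final state within 12 steps)

Machine steps:
t=0: ⟨T=((λx. (x x)) (λx. (x x))); E=∅; St=∅⟩
t=1: ⟨T=(λx. (x x)); E=∅; St=[thunk]⟩
t=2: ⟨T=(x x); E={x↦thunk((λx. (x x)), ∅)}; St=∅⟩
t=3: ⟨T=x; E={x↦thunk((λx. (x x)), ∅)}; St=[thunk]⟩
t=4: ⟨T=(λx. (x x)); E=∅; St=[thunk]⟩
t=5: ⟨T=(x x); E={x↦thunk(x, {x↦thunk((λx. (x x)), ∅)})}; St=∅⟩
t=6: ⟨T=x; E={x↦thunk(x, {x↦thunk((λx. (x x)), ∅)})}; St=[thunk]⟩
t=7: ⟨T=x; E={x↦thunk((λx. (x x)), ∅)}; St=[thunk]⟩
t=8: ⟨T=(λx. (x x)); E=∅; St=[thunk]⟩
t=9: ⟨T=(x x); E={x↦thunk(x, {x↦thunk(x, {x↦thunk((λx. (x x)), ∅)})})}; St=∅⟩
t=10: ⟨T=x; E={x↦thunk(x, {x↦thunk(x, {x↦thunk((λx. (x x)), ∅)})})}; St=[thunk]⟩
t=11: ⟨T=x; E={x↦thunk(x, {x↦thunk((λx. (x x)), ∅)})}; St=[thunk]⟩
t=12: ⟨T=x; E={x↦thunk((λx. (x x)), ∅)}; St=[thunk]⟩
→ 12 transitions taken and the configuration is still not final: no result within 12 steps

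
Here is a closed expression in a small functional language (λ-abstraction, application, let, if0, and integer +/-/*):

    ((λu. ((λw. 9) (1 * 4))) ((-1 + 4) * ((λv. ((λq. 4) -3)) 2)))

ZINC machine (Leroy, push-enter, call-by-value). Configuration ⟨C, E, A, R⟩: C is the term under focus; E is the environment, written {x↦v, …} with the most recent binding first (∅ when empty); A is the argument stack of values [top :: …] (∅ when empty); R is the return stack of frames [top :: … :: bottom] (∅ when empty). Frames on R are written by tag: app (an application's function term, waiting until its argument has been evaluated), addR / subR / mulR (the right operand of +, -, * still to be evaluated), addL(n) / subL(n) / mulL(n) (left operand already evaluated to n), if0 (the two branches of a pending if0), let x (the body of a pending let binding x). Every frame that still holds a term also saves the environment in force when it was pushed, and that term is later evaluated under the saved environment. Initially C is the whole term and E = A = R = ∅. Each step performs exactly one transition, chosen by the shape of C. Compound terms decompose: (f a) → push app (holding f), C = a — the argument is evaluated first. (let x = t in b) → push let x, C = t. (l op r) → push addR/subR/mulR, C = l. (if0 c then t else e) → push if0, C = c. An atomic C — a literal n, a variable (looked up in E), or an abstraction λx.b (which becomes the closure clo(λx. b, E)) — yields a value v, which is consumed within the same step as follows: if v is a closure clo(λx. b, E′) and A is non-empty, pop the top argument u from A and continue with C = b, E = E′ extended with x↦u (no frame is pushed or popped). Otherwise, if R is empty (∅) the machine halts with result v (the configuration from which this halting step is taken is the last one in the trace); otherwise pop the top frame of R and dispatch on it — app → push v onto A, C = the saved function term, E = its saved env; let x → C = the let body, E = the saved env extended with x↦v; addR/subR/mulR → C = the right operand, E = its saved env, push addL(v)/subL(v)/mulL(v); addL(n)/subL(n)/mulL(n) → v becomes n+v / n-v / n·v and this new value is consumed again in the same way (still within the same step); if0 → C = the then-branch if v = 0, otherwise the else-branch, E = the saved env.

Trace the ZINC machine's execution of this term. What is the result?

t=0: <C=((λu. ((λw. 9) (1 * 4))) ((-1 + 4) * ((λv. ((λq. 4) -3)) 2))), E=∅, A=∅, R=∅>
t=1: <C=((-1 + 4) * ((λv. ((λq. 4) -3)) 2)), E=∅, A=∅, R=[app]>
t=2: <C=(-1 + 4), E=∅, A=∅, R=[mulR :: app]>
t=3: <C=-1, E=∅, A=∅, R=[addR :: mulR :: app]>
t=4: <C=4, E=∅, A=∅, R=[addL(-1) :: mulR :: app]>
t=5: <C=((λv. ((λq. 4) -3)) 2), E=∅, A=∅, R=[mulL(3) :: app]>
t=6: <C=2, E=∅, A=∅, R=[app :: mulL(3) :: app]>
t=7: <C=(λv. ((λq. 4) -3)), E=∅, A=[2], R=[mulL(3) :: app]>
t=8: <C=((λq. 4) -3), E={v↦2}, A=∅, R=[mulL(3) :: app]>
t=9: <C=-3, E={v↦2}, A=∅, R=[app :: mulL(3) :: app]>
t=10: <C=(λq. 4), E={v↦2}, A=[-3], R=[mulL(3) :: app]>
t=11: <C=4, E={q↦-3, v↦2}, A=∅, R=[mulL(3) :: app]>
t=12: <C=(λu. ((λw. 9) (1 * 4))), E=∅, A=[12], R=∅>
t=13: <C=((λw. 9) (1 * 4)), E={u↦12}, A=∅, R=∅>
t=14: <C=(1 * 4), E={u↦12}, A=∅, R=[app]>
t=15: <C=1, E={u↦12}, A=∅, R=[mulR :: app]>
t=16: <C=4, E={u↦12}, A=∅, R=[mulL(1) :: app]>
t=17: <C=(λw. 9), E={u↦12}, A=[4], R=∅>
t=18: <C=9, E={w↦4, u↦12}, A=∅, R=∅>
→ final value 9

Answer: 9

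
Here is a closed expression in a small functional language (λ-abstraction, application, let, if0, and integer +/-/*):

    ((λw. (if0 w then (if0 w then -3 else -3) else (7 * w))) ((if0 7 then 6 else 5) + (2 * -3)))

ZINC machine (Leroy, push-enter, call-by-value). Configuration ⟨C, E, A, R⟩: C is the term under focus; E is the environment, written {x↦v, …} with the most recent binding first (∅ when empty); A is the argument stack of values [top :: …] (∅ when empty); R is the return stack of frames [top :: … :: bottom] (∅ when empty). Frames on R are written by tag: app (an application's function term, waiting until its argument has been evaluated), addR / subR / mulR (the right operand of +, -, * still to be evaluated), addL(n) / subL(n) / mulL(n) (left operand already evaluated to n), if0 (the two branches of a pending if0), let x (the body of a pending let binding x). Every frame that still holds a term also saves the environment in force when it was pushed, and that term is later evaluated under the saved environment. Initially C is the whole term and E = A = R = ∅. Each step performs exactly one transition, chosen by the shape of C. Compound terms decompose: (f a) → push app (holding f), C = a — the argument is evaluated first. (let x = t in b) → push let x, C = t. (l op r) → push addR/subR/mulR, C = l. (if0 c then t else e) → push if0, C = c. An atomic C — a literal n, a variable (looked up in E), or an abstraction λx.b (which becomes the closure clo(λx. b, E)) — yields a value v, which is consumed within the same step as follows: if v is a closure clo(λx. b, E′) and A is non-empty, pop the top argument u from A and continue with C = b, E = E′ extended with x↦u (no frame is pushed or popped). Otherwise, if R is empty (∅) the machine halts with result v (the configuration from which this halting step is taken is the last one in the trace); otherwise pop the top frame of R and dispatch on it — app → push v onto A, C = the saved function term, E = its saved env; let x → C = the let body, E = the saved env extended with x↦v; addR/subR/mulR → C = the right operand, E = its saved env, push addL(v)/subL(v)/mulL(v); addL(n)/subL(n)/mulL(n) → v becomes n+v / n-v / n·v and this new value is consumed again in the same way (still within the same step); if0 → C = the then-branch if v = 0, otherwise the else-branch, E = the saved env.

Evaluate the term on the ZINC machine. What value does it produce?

step 0: ⟨C=((λw. (if0 w then (if0 w then -3 else -3) else (7 * w))) ((if0 7 then 6 else 5) + (2 * -3))); E=∅; A=∅; R=∅⟩
step 1: ⟨C=((if0 7 then 6 else 5) + (2 * -3)); E=∅; A=∅; R=[app]⟩
step 2: ⟨C=(if0 7 then 6 else 5); E=∅; A=∅; R=[addR :: app]⟩
step 3: ⟨C=7; E=∅; A=∅; R=[if0 :: addR :: app]⟩
step 4: ⟨C=5; E=∅; A=∅; R=[addR :: app]⟩
step 5: ⟨C=(2 * -3); E=∅; A=∅; R=[addL(5) :: app]⟩
step 6: ⟨C=2; E=∅; A=∅; R=[mulR :: addL(5) :: app]⟩
step 7: ⟨C=-3; E=∅; A=∅; R=[mulL(2) :: addL(5) :: app]⟩
step 8: ⟨C=(λw. (if0 w then (if0 w then -3 else -3) else (7 * w))); E=∅; A=[-1]; R=∅⟩
step 9: ⟨C=(if0 w then (if0 w then -3 else -3) else (7 * w)); E={w↦-1}; A=∅; R=∅⟩
step 10: ⟨C=w; E={w↦-1}; A=∅; R=[if0]⟩
step 11: ⟨C=(7 * w); E={w↦-1}; A=∅; R=∅⟩
step 12: ⟨C=7; E={w↦-1}; A=∅; R=[mulR]⟩
step 13: ⟨C=w; E={w↦-1}; A=∅; R=[mulL(7)]⟩
→ final value -7

Answer: -7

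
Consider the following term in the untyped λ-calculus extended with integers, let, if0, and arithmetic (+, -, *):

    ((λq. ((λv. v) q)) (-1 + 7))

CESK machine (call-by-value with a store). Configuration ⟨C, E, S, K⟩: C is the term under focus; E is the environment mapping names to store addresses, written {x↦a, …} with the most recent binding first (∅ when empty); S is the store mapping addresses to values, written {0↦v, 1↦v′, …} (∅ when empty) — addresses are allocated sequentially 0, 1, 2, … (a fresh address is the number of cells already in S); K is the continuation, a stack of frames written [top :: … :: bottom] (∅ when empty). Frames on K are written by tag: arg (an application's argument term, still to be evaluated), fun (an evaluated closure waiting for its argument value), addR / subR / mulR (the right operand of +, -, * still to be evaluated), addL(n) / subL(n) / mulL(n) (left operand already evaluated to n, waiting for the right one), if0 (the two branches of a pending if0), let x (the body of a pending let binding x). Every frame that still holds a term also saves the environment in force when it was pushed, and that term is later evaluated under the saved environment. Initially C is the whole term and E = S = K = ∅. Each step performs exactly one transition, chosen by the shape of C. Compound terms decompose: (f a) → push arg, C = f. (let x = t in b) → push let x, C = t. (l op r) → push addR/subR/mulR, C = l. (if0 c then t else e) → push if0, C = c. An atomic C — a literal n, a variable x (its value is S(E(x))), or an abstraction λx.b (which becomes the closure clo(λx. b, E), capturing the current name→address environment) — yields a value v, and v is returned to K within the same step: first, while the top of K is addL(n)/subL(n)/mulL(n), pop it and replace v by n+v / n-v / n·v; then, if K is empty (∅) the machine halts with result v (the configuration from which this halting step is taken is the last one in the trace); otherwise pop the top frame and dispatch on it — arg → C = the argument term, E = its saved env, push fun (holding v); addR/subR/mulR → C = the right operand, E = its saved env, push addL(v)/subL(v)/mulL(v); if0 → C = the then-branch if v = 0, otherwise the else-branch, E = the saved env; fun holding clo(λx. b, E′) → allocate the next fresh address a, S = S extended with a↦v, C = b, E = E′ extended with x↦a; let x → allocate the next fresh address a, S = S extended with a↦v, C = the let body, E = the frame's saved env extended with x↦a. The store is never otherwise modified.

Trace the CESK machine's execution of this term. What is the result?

Answer: 6

Derivation:
step 0: <C=((λq. ((λv. v) q)) (-1 + 7)), E=∅, S=∅, K=∅>
step 1: <C=(λq. ((λv. v) q)), E=∅, S=∅, K=[arg]>
step 2: <C=(-1 + 7), E=∅, S=∅, K=[fun]>
step 3: <C=-1, E=∅, S=∅, K=[addR :: fun]>
step 4: <C=7, E=∅, S=∅, K=[addL(-1) :: fun]>
step 5: <C=((λv. v) q), E={q↦0}, S={0↦6}, K=∅>
step 6: <C=(λv. v), E={q↦0}, S={0↦6}, K=[arg]>
step 7: <C=q, E={q↦0}, S={0↦6}, K=[fun]>
step 8: <C=v, E={v↦1, q↦0}, S={0↦6, 1↦6}, K=∅>
→ final value 6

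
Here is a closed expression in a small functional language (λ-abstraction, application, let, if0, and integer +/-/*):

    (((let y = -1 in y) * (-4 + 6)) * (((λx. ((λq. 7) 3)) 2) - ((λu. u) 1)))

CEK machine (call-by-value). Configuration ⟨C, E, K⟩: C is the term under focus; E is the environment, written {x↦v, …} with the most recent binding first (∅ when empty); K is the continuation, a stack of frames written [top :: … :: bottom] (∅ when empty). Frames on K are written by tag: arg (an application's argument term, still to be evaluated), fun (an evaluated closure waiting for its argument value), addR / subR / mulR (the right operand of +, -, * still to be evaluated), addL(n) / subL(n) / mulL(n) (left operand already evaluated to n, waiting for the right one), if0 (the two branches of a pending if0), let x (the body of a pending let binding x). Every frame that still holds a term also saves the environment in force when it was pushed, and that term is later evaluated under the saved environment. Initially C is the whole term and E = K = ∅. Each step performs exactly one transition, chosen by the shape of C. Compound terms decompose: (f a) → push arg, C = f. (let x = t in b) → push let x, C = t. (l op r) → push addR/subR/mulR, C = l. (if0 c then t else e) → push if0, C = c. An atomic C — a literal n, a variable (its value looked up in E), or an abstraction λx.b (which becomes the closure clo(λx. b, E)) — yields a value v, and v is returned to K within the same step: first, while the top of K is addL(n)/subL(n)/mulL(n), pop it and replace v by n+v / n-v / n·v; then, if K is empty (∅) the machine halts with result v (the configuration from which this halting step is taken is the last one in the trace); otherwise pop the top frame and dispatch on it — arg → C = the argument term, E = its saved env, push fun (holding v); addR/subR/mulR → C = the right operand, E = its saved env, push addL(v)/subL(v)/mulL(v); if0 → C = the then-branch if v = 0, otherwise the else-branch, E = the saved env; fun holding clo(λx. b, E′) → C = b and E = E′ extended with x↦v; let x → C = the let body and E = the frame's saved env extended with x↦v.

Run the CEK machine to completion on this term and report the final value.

[0] [C=(((let y = -1 in y) * (-4 + 6)) * (((λx. ((λq. 7) 3)) 2) - ((λu. u) 1))) | E=∅ | K=∅]
[1] [C=((let y = -1 in y) * (-4 + 6)) | E=∅ | K=[mulR]]
[2] [C=(let y = -1 in y) | E=∅ | K=[mulR :: mulR]]
[3] [C=-1 | E=∅ | K=[let y :: mulR :: mulR]]
[4] [C=y | E={y↦-1} | K=[mulR :: mulR]]
[5] [C=(-4 + 6) | E=∅ | K=[mulL(-1) :: mulR]]
[6] [C=-4 | E=∅ | K=[addR :: mulL(-1) :: mulR]]
[7] [C=6 | E=∅ | K=[addL(-4) :: mulL(-1) :: mulR]]
[8] [C=(((λx. ((λq. 7) 3)) 2) - ((λu. u) 1)) | E=∅ | K=[mulL(-2)]]
[9] [C=((λx. ((λq. 7) 3)) 2) | E=∅ | K=[subR :: mulL(-2)]]
[10] [C=(λx. ((λq. 7) 3)) | E=∅ | K=[arg :: subR :: mulL(-2)]]
[11] [C=2 | E=∅ | K=[fun :: subR :: mulL(-2)]]
[12] [C=((λq. 7) 3) | E={x↦2} | K=[subR :: mulL(-2)]]
[13] [C=(λq. 7) | E={x↦2} | K=[arg :: subR :: mulL(-2)]]
[14] [C=3 | E={x↦2} | K=[fun :: subR :: mulL(-2)]]
[15] [C=7 | E={q↦3, x↦2} | K=[subR :: mulL(-2)]]
[16] [C=((λu. u) 1) | E=∅ | K=[subL(7) :: mulL(-2)]]
[17] [C=(λu. u) | E=∅ | K=[arg :: subL(7) :: mulL(-2)]]
[18] [C=1 | E=∅ | K=[fun :: subL(7) :: mulL(-2)]]
[19] [C=u | E={u↦1} | K=[subL(7) :: mulL(-2)]]
→ final value -12

Answer: -12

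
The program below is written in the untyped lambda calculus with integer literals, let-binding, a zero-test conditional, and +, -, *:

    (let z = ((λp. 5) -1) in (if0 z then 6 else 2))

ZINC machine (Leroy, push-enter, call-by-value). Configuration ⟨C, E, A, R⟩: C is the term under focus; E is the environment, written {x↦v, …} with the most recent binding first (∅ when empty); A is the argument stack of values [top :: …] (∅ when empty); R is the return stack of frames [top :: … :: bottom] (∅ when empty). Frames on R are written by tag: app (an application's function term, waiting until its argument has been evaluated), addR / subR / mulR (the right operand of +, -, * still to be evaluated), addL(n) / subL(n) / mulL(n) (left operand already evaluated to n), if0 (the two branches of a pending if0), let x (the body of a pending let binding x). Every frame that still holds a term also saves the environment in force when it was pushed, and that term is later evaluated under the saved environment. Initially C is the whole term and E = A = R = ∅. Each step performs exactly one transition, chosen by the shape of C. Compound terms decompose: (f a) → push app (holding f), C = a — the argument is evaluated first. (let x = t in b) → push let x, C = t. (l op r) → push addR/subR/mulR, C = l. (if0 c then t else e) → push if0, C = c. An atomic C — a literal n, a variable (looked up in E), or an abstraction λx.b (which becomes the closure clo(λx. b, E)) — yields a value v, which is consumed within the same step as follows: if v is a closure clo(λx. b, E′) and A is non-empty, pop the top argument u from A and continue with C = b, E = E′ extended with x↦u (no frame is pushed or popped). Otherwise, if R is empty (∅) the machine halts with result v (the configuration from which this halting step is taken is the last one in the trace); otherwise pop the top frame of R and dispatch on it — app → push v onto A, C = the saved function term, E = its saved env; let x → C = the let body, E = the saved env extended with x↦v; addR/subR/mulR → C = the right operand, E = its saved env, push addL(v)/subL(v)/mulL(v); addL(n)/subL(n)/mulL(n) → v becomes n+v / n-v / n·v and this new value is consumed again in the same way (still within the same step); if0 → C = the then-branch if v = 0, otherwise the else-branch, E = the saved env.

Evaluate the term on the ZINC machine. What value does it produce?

Answer: 2

Execution trace:
t=0: ⟨C=(let z = ((λp. 5) -1) in (if0 z then 6 else 2)); E=∅; A=∅; R=∅⟩
t=1: ⟨C=((λp. 5) -1); E=∅; A=∅; R=[let z]⟩
t=2: ⟨C=-1; E=∅; A=∅; R=[app :: let z]⟩
t=3: ⟨C=(λp. 5); E=∅; A=[-1]; R=[let z]⟩
t=4: ⟨C=5; E={p↦-1}; A=∅; R=[let z]⟩
t=5: ⟨C=(if0 z then 6 else 2); E={z↦5}; A=∅; R=∅⟩
t=6: ⟨C=z; E={z↦5}; A=∅; R=[if0]⟩
t=7: ⟨C=2; E={z↦5}; A=∅; R=∅⟩
→ final value 2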